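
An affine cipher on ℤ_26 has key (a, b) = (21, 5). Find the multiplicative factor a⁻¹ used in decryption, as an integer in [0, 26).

5

Extended Euclidean algorithm:
26 = 1×21 + 5
21 = 4×5 + 1
5 = 5×1 + 0
Since gcd(21, 26) = 1, back-substitute to write 1 as a combination:
1 = 21 − 4·5
1 = −4·26 + 5·21
So 21·5 ≡ 1 (mod 26).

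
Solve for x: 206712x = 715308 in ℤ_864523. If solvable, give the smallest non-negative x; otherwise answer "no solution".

50040

First find gcd(206712, 864523):
864523 = 4*206712 + 37675
206712 = 5*37675 + 18337
37675 = 2*18337 + 1001
18337 = 18*1001 + 319
1001 = 3*319 + 44
319 = 7*44 + 11
44 = 4*11 + 0
gcd = 11 and 11 | 715308, so solutions exist. Divide through by 11: 18792x ≡ 65028 (mod 78593).
Now find 18792⁻¹ mod 78593:
78593 = 4×18792 + 3425
18792 = 5×3425 + 1667
3425 = 2×1667 + 91
1667 = 18×91 + 29
91 = 3×29 + 4
29 = 7×4 + 1
4 = 4×1 + 0
Back-substitute:
1 = 29 − 7·4
1 = −7·91 + 22·29
1 = 22·1667 − 403·91
1 = −403·3425 + 828·1667
1 = 828·18792 − 4543·3425
1 = −4543·78593 + 19000·18792
So 18792⁻¹ ≡ 19000 (mod 78593).
Then x ≡ 19000·65028 ≡ 50040 (mod 78593); the smallest non-negative solution is x = 50040.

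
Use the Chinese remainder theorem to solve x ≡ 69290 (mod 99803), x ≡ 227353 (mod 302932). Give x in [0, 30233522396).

9452311617

Write x = 69290 + 99803·k. Then 99803·k ≡ 227353 − 69290 ≡ 158063 (mod 302932).
Need 99803⁻¹ mod 302932. Extended Euclid on (302932, 99803):
302932 = 3*99803 + 3523
99803 = 28*3523 + 1159
3523 = 3*1159 + 46
1159 = 25*46 + 9
46 = 5*9 + 1
9 = 9*1 + 0
Back-substitute:
1 = 46 − 5·9
1 = −5·1159 + 126·46
1 = 126·3523 − 383·1159
1 = −383·99803 + 10850·3523
1 = 10850·302932 − 32933·99803
99803⁻¹ ≡ 269999 (mod 302932), so k ≡ 269999·158063 ≡ 94709 (mod 302932).
x = 69290 + 99803·94709 = 9452311617.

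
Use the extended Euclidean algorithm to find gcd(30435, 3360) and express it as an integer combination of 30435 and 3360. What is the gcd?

15

Apply Euclid's algorithm to 30435 and 3360:
30435 = 9×3360 + 195
3360 = 17×195 + 45
195 = 4×45 + 15
45 = 3×15 + 0
gcd(30435, 3360) = 15.
Back-substituting:
15 = 195 − 4·45
15 = −4·3360 + 69·195
15 = 69·30435 − 625·3360
So 15 = (69)·30435 + (-625)·3360.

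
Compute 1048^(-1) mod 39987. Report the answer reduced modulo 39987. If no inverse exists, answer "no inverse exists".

Run Euclid on (39987, 1048):
39987 = 38×1048 + 163
1048 = 6×163 + 70
163 = 2×70 + 23
70 = 3×23 + 1
23 = 23×1 + 0
gcd = 1, so the inverse exists. Back-substitute:
1 = 70 − 3·23
1 = −3·163 + 7·70
1 = 7·1048 − 45·163
1 = −45·39987 + 1717·1048
So 1048·1717 ≡ 1 (mod 39987).

1717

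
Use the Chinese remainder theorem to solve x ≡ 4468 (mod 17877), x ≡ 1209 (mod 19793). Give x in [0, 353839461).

43803118

Write x = 4468 + 17877·k. Then 17877·k ≡ 1209 − 4468 ≡ 16534 (mod 19793).
Need 17877⁻¹ mod 19793. Extended Euclid on (19793, 17877):
19793 = 1·17877 + 1916
17877 = 9·1916 + 633
1916 = 3·633 + 17
633 = 37·17 + 4
17 = 4·4 + 1
4 = 4·1 + 0
Back-substitute:
1 = 17 − 4·4
1 = −4·633 + 149·17
1 = 149·1916 − 451·633
1 = −451·17877 + 4208·1916
1 = 4208·19793 − 4659·17877
17877⁻¹ ≡ 15134 (mod 19793), so k ≡ 15134·16534 ≡ 2450 (mod 19793).
x = 4468 + 17877·2450 = 43803118.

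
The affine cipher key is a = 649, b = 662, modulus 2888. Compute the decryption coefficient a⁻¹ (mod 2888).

Run Euclid on (2888, 649):
2888 = 4*649 + 292
649 = 2*292 + 65
292 = 4*65 + 32
65 = 2*32 + 1
32 = 32*1 + 0
The gcd is 1. Working backward:
1 = 65 − 2·32
1 = −2·292 + 9·65
1 = 9·649 − 20·292
1 = −20·2888 + 89·649
So 649·89 ≡ 1 (mod 2888).

89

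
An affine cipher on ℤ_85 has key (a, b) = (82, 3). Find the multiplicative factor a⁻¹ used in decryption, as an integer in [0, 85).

28

gcd(85, 82) by repeated division:
85 = 1×82 + 3
82 = 27×3 + 1
3 = 3×1 + 0
The gcd is 1. Working backward:
1 = 82 − 27·3
1 = −27·85 + 28·82
So 82·28 ≡ 1 (mod 85).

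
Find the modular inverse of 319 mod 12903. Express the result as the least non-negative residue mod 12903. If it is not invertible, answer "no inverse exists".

no inverse exists

Compute gcd(319, 12903):
12903 = 40×319 + 143
319 = 2×143 + 33
143 = 4×33 + 11
33 = 3×11 + 0
gcd(319, 12903) = 11 ≠ 1, so 319 has no multiplicative inverse modulo 12903.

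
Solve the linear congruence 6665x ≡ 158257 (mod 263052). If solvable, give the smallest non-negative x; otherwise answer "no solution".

First find gcd(6665, 263052):
263052 = 39·6665 + 3117
6665 = 2·3117 + 431
3117 = 7·431 + 100
431 = 4·100 + 31
100 = 3·31 + 7
31 = 4·7 + 3
7 = 2·3 + 1
3 = 3·1 + 0
gcd = 1, so a unique solution mod 263052 exists.
Back-substitute for the Bézout coefficients:
1 = 7 − 2·3
1 = −2·31 + 9·7
1 = 9·100 − 29·31
1 = −29·431 + 125·100
1 = 125·3117 − 904·431
1 = −904·6665 + 1933·3117
1 = 1933·263052 − 76291·6665
So 6665·(-76291) ≡ 1 (mod 263052), giving 6665⁻¹ ≡ 186761.
x ≡ 6665⁻¹·158257 ≡ 186761·158257 ≡ 238961 (mod 263052).

238961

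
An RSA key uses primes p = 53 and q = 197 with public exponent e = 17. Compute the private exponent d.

φ(n) = (p−1)(q−1) = 52·196 = 10192.
Need d with 17·d ≡ 1 (mod 10192). Apply the extended Euclidean algorithm:
10192 = 599*17 + 9
17 = 1*9 + 8
9 = 1*8 + 1
8 = 8*1 + 0
Back-substitute:
1 = 9 − 8
1 = −17 + 2·9
1 = 2·10192 − 1199·17
So 17·(-1199) ≡ 1 (mod 10192), hence d ≡ -1199 ≡ 8993 (mod 10192).

8993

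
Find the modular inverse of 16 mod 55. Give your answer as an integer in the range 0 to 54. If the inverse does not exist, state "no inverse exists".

31

Extended Euclidean algorithm:
55 = 3*16 + 7
16 = 2*7 + 2
7 = 3*2 + 1
2 = 2*1 + 0
Since gcd(16, 55) = 1, back-substitute to write 1 as a combination:
1 = 7 − 3·2
1 = −3·16 + 7·7
1 = 7·55 − 24·16
So 16·(-24) ≡ 1 (mod 55), and -24 ≡ 31 (mod 55).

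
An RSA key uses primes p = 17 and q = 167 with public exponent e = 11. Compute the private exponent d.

φ(n) = (p−1)(q−1) = 16·166 = 2656.
Need d with 11·d ≡ 1 (mod 2656). Apply the extended Euclidean algorithm:
2656 = 241*11 + 5
11 = 2*5 + 1
5 = 5*1 + 0
Back-substitute:
1 = 11 − 2·5
1 = −2·2656 + 483·11
So 11·483 ≡ 1 (mod 2656), hence d = 483.

483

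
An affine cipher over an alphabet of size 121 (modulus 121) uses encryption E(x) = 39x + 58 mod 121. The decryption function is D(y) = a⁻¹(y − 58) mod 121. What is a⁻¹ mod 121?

90

Extended Euclidean algorithm:
121 = 3·39 + 4
39 = 9·4 + 3
4 = 1·3 + 1
3 = 3·1 + 0
Since gcd(39, 121) = 1, back-substitute to write 1 as a combination:
1 = 4 − 3
1 = −39 + 10·4
1 = 10·121 − 31·39
So 39·(-31) ≡ 1 (mod 121), and -31 ≡ 90 (mod 121).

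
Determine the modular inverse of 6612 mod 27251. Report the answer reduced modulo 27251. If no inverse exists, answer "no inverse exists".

18699

Run Euclid on (27251, 6612):
27251 = 4·6612 + 803
6612 = 8·803 + 188
803 = 4·188 + 51
188 = 3·51 + 35
51 = 1·35 + 16
35 = 2·16 + 3
16 = 5·3 + 1
3 = 3·1 + 0
Since gcd(6612, 27251) = 1, back-substitute to write 1 as a combination:
1 = 16 − 5·3
1 = −5·35 + 11·16
1 = 11·51 − 16·35
1 = −16·188 + 59·51
1 = 59·803 − 252·188
1 = −252·6612 + 2075·803
1 = 2075·27251 − 8552·6612
Thus 6612·(-8552) ≡ 1 (mod 27251); reducing, -8552 mod 27251 = 18699.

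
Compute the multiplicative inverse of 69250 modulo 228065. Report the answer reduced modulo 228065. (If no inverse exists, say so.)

Compute gcd(69250, 228065):
228065 = 3·69250 + 20315
69250 = 3·20315 + 8305
20315 = 2·8305 + 3705
8305 = 2·3705 + 895
3705 = 4·895 + 125
895 = 7·125 + 20
125 = 6·20 + 5
20 = 4·5 + 0
The gcd is 5, not 1, hence no inverse exists.

no inverse exists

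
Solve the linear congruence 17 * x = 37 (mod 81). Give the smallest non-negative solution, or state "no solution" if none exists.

26

First find gcd(17, 81):
81 = 4·17 + 13
17 = 1·13 + 4
13 = 3·4 + 1
4 = 4·1 + 0
gcd = 1, so a unique solution mod 81 exists.
Back-substitute for the Bézout coefficients:
1 = 13 − 3·4
1 = −3·17 + 4·13
1 = 4·81 − 19·17
So 17·(-19) ≡ 1 (mod 81), giving 17⁻¹ ≡ 62.
x ≡ 17⁻¹·37 ≡ 62·37 ≡ 26 (mod 81).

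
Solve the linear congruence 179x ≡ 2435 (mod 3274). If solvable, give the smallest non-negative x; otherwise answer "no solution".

983

First find gcd(179, 3274):
3274 = 18×179 + 52
179 = 3×52 + 23
52 = 2×23 + 6
23 = 3×6 + 5
6 = 1×5 + 1
5 = 5×1 + 0
gcd = 1, so a unique solution mod 3274 exists.
Back-substitute for the Bézout coefficients:
1 = 6 − 5
1 = −23 + 4·6
1 = 4·52 − 9·23
1 = −9·179 + 31·52
1 = 31·3274 − 567·179
So 179·(-567) ≡ 1 (mod 3274), giving 179⁻¹ ≡ 2707.
x ≡ 179⁻¹·2435 ≡ 2707·2435 ≡ 983 (mod 3274).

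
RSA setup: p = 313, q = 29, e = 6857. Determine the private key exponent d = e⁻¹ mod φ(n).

2585

φ(n) = (p−1)(q−1) = 312·28 = 8736.
Need d with 6857·d ≡ 1 (mod 8736). Apply the extended Euclidean algorithm:
8736 = 1·6857 + 1879
6857 = 3·1879 + 1220
1879 = 1·1220 + 659
1220 = 1·659 + 561
659 = 1·561 + 98
561 = 5·98 + 71
98 = 1·71 + 27
71 = 2·27 + 17
27 = 1·17 + 10
17 = 1·10 + 7
10 = 1·7 + 3
7 = 2·3 + 1
3 = 3·1 + 0
Back-substitute:
1 = 7 − 2·3
1 = −2·10 + 3·7
1 = 3·17 − 5·10
1 = −5·27 + 8·17
1 = 8·71 − 21·27
1 = −21·98 + 29·71
1 = 29·561 − 166·98
1 = −166·659 + 195·561
1 = 195·1220 − 361·659
1 = −361·1879 + 556·1220
1 = 556·6857 − 2029·1879
1 = −2029·8736 + 2585·6857
So 6857·2585 ≡ 1 (mod 8736), hence d = 2585.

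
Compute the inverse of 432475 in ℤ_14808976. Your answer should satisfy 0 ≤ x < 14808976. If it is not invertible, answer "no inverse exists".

3633939

Extended Euclidean algorithm:
14808976 = 34*432475 + 104826
432475 = 4*104826 + 13171
104826 = 7*13171 + 12629
13171 = 1*12629 + 542
12629 = 23*542 + 163
542 = 3*163 + 53
163 = 3*53 + 4
53 = 13*4 + 1
4 = 4*1 + 0
Since gcd(432475, 14808976) = 1, back-substitute to write 1 as a combination:
1 = 53 − 13·4
1 = −13·163 + 40·53
1 = 40·542 − 133·163
1 = −133·12629 + 3099·542
1 = 3099·13171 − 3232·12629
1 = −3232·104826 + 25723·13171
1 = 25723·432475 − 106124·104826
1 = −106124·14808976 + 3633939·432475
So 432475·3633939 ≡ 1 (mod 14808976).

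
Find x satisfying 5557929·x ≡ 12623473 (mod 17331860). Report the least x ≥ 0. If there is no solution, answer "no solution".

gcd(5557929, 17331860):
17331860 = 3*5557929 + 658073
5557929 = 8*658073 + 293345
658073 = 2*293345 + 71383
293345 = 4*71383 + 7813
71383 = 9*7813 + 1066
7813 = 7*1066 + 351
1066 = 3*351 + 13
351 = 27*13 + 0
gcd = 13, but 13 ∤ 12623473, so the congruence has no solution.

no solution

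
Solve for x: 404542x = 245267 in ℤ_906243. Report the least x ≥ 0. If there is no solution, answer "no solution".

First find gcd(404542, 906243):
906243 = 2*404542 + 97159
404542 = 4*97159 + 15906
97159 = 6*15906 + 1723
15906 = 9*1723 + 399
1723 = 4*399 + 127
399 = 3*127 + 18
127 = 7*18 + 1
18 = 18*1 + 0
gcd = 1, so a unique solution mod 906243 exists.
Back-substitute for the Bézout coefficients:
1 = 127 − 7·18
1 = −7·399 + 22·127
1 = 22·1723 − 95·399
1 = −95·15906 + 877·1723
1 = 877·97159 − 5357·15906
1 = −5357·404542 + 22305·97159
1 = 22305·906243 − 49967·404542
So 404542·(-49967) ≡ 1 (mod 906243), giving 404542⁻¹ ≡ 856276.
x ≡ 404542⁻¹·245267 ≡ 856276·245267 ≡ 774143 (mod 906243).

774143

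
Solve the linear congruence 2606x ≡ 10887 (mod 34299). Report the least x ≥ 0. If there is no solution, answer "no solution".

33474

First find gcd(2606, 34299):
34299 = 13×2606 + 421
2606 = 6×421 + 80
421 = 5×80 + 21
80 = 3×21 + 17
21 = 1×17 + 4
17 = 4×4 + 1
4 = 4×1 + 0
gcd = 1, so a unique solution mod 34299 exists.
Back-substitute for the Bézout coefficients:
1 = 17 − 4·4
1 = −4·21 + 5·17
1 = 5·80 − 19·21
1 = −19·421 + 100·80
1 = 100·2606 − 619·421
1 = −619·34299 + 8147·2606
So 2606·(8147) ≡ 1 (mod 34299), giving 2606⁻¹ ≡ 8147.
x ≡ 2606⁻¹·10887 ≡ 8147·10887 ≡ 33474 (mod 34299).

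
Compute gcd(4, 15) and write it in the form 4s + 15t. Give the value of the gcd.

1

Repeated division:
15 = 3*4 + 3
4 = 1*3 + 1
3 = 3*1 + 0
gcd(4, 15) = 1.
Working backward:
1 = 4 − 3
1 = −15 + 4·4
So 1 = (-1)·15 + (4)·4.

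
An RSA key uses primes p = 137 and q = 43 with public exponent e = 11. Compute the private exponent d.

3635

φ(n) = (p−1)(q−1) = 136·42 = 5712.
Need d with 11·d ≡ 1 (mod 5712). Apply the extended Euclidean algorithm:
5712 = 519*11 + 3
11 = 3*3 + 2
3 = 1*2 + 1
2 = 2*1 + 0
Back-substitute:
1 = 3 − 2
1 = −11 + 4·3
1 = 4·5712 − 2077·11
So 11·(-2077) ≡ 1 (mod 5712), hence d ≡ -2077 ≡ 3635 (mod 5712).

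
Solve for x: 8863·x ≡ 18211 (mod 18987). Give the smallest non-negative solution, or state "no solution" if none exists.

10225

First find gcd(8863, 18987):
18987 = 2×8863 + 1261
8863 = 7×1261 + 36
1261 = 35×36 + 1
36 = 36×1 + 0
gcd = 1, so a unique solution mod 18987 exists.
Back-substitute for the Bézout coefficients:
1 = 1261 − 35·36
1 = −35·8863 + 246·1261
1 = 246·18987 − 527·8863
So 8863·(-527) ≡ 1 (mod 18987), giving 8863⁻¹ ≡ 18460.
x ≡ 8863⁻¹·18211 ≡ 18460·18211 ≡ 10225 (mod 18987).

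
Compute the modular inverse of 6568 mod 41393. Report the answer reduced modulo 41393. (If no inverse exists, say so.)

39975

gcd(41393, 6568) by repeated division:
41393 = 6·6568 + 1985
6568 = 3·1985 + 613
1985 = 3·613 + 146
613 = 4·146 + 29
146 = 5·29 + 1
29 = 29·1 + 0
The gcd is 1. Working backward:
1 = 146 − 5·29
1 = −5·613 + 21·146
1 = 21·1985 − 68·613
1 = −68·6568 + 225·1985
1 = 225·41393 − 1418·6568
So 6568·(-1418) ≡ 1 (mod 41393), and -1418 ≡ 39975 (mod 41393).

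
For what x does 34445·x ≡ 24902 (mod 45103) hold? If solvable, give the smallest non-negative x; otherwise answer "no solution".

First find gcd(34445, 45103):
45103 = 1*34445 + 10658
34445 = 3*10658 + 2471
10658 = 4*2471 + 774
2471 = 3*774 + 149
774 = 5*149 + 29
149 = 5*29 + 4
29 = 7*4 + 1
4 = 4*1 + 0
gcd = 1, so a unique solution mod 45103 exists.
Back-substitute for the Bézout coefficients:
1 = 29 − 7·4
1 = −7·149 + 36·29
1 = 36·774 − 187·149
1 = −187·2471 + 597·774
1 = 597·10658 − 2575·2471
1 = −2575·34445 + 8322·10658
1 = 8322·45103 − 10897·34445
So 34445·(-10897) ≡ 1 (mod 45103), giving 34445⁻¹ ≡ 34206.
x ≡ 34445⁻¹·24902 ≡ 34206·24902 ≡ 27657 (mod 45103).

27657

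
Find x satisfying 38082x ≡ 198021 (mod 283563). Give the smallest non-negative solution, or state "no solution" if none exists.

42664

First find gcd(38082, 283563):
283563 = 7·38082 + 16989
38082 = 2·16989 + 4104
16989 = 4·4104 + 573
4104 = 7·573 + 93
573 = 6·93 + 15
93 = 6·15 + 3
15 = 5·3 + 0
gcd = 3 and 3 | 198021, so solutions exist. Divide through by 3: 12694x ≡ 66007 (mod 94521).
Now find 12694⁻¹ mod 94521:
94521 = 7*12694 + 5663
12694 = 2*5663 + 1368
5663 = 4*1368 + 191
1368 = 7*191 + 31
191 = 6*31 + 5
31 = 6*5 + 1
5 = 5*1 + 0
Back-substitute:
1 = 31 − 6·5
1 = −6·191 + 37·31
1 = 37·1368 − 265·191
1 = −265·5663 + 1097·1368
1 = 1097·12694 − 2459·5663
1 = −2459·94521 + 18310·12694
So 12694⁻¹ ≡ 18310 (mod 94521).
Then x ≡ 18310·66007 ≡ 42664 (mod 94521); the smallest non-negative solution is x = 42664.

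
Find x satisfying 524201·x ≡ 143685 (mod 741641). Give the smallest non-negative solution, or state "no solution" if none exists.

729515

First find gcd(524201, 741641):
741641 = 1*524201 + 217440
524201 = 2*217440 + 89321
217440 = 2*89321 + 38798
89321 = 2*38798 + 11725
38798 = 3*11725 + 3623
11725 = 3*3623 + 856
3623 = 4*856 + 199
856 = 4*199 + 60
199 = 3*60 + 19
60 = 3*19 + 3
19 = 6*3 + 1
3 = 3*1 + 0
gcd = 1, so a unique solution mod 741641 exists.
Back-substitute for the Bézout coefficients:
1 = 19 − 6·3
1 = −6·60 + 19·19
1 = 19·199 − 63·60
1 = −63·856 + 271·199
1 = 271·3623 − 1147·856
1 = −1147·11725 + 3712·3623
1 = 3712·38798 − 12283·11725
1 = −12283·89321 + 28278·38798
1 = 28278·217440 − 68839·89321
1 = −68839·524201 + 165956·217440
1 = 165956·741641 − 234795·524201
So 524201·(-234795) ≡ 1 (mod 741641), giving 524201⁻¹ ≡ 506846.
x ≡ 524201⁻¹·143685 ≡ 506846·143685 ≡ 729515 (mod 741641).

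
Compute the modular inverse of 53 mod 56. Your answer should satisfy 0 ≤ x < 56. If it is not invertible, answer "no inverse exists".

37

Apply the Euclidean algorithm to 56 and 53:
56 = 1·53 + 3
53 = 17·3 + 2
3 = 1·2 + 1
2 = 2·1 + 0
Since gcd(53, 56) = 1, back-substitute to write 1 as a combination:
1 = 3 − 2
1 = −53 + 18·3
1 = 18·56 − 19·53
So 53·(-19) ≡ 1 (mod 56), and -19 ≡ 37 (mod 56).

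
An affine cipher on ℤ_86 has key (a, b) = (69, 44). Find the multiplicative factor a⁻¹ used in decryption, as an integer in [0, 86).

5

gcd(86, 69) by repeated division:
86 = 1×69 + 17
69 = 4×17 + 1
17 = 17×1 + 0
gcd = 1, so the inverse exists. Back-substitute:
1 = 69 − 4·17
1 = −4·86 + 5·69
So 69·5 ≡ 1 (mod 86).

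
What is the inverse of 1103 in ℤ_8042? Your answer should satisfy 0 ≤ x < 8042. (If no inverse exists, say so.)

5687

Apply the Euclidean algorithm to 8042 and 1103:
8042 = 7·1103 + 321
1103 = 3·321 + 140
321 = 2·140 + 41
140 = 3·41 + 17
41 = 2·17 + 7
17 = 2·7 + 3
7 = 2·3 + 1
3 = 3·1 + 0
Since gcd(1103, 8042) = 1, back-substitute to write 1 as a combination:
1 = 7 − 2·3
1 = −2·17 + 5·7
1 = 5·41 − 12·17
1 = −12·140 + 41·41
1 = 41·321 − 94·140
1 = −94·1103 + 323·321
1 = 323·8042 − 2355·1103
So 1103·(-2355) ≡ 1 (mod 8042), and -2355 ≡ 5687 (mod 8042).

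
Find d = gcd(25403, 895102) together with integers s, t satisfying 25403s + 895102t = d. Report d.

1

Euclidean algorithm:
895102 = 35*25403 + 5997
25403 = 4*5997 + 1415
5997 = 4*1415 + 337
1415 = 4*337 + 67
337 = 5*67 + 2
67 = 33*2 + 1
2 = 2*1 + 0
gcd(25403, 895102) = 1.
Express as a combination:
1 = 67 − 33·2
1 = −33·337 + 166·67
1 = 166·1415 − 697·337
1 = −697·5997 + 2954·1415
1 = 2954·25403 − 12513·5997
1 = −12513·895102 + 440909·25403
So 1 = (-12513)·895102 + (440909)·25403.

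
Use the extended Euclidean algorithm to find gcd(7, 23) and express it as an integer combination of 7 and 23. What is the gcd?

1

Apply Euclid's algorithm to 23 and 7:
23 = 3·7 + 2
7 = 3·2 + 1
2 = 2·1 + 0
gcd(7, 23) = 1.
Back-substituting:
1 = 7 − 3·2
1 = −3·23 + 10·7
So 1 = (-3)·23 + (10)·7.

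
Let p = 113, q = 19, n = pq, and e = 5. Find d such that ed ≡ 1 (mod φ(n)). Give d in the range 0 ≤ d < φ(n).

1613

φ(n) = (p−1)(q−1) = 112·18 = 2016.
Need d with 5·d ≡ 1 (mod 2016). Apply the extended Euclidean algorithm:
2016 = 403*5 + 1
5 = 5*1 + 0
Back-substitute:
1 = 2016 − 403·5
So 5·(-403) ≡ 1 (mod 2016), hence d ≡ -403 ≡ 1613 (mod 2016).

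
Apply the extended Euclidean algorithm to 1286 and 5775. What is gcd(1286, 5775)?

Euclidean algorithm:
5775 = 4·1286 + 631
1286 = 2·631 + 24
631 = 26·24 + 7
24 = 3·7 + 3
7 = 2·3 + 1
3 = 3·1 + 0
gcd(1286, 5775) = 1.
Working backward:
1 = 7 − 2·3
1 = −2·24 + 7·7
1 = 7·631 − 184·24
1 = −184·1286 + 375·631
1 = 375·5775 − 1684·1286
So 1 = (375)·5775 + (-1684)·1286.

1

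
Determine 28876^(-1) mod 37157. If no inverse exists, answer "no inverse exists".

10715

gcd(37157, 28876) by repeated division:
37157 = 1*28876 + 8281
28876 = 3*8281 + 4033
8281 = 2*4033 + 215
4033 = 18*215 + 163
215 = 1*163 + 52
163 = 3*52 + 7
52 = 7*7 + 3
7 = 2*3 + 1
3 = 3*1 + 0
gcd = 1, so the inverse exists. Back-substitute:
1 = 7 − 2·3
1 = −2·52 + 15·7
1 = 15·163 − 47·52
1 = −47·215 + 62·163
1 = 62·4033 − 1163·215
1 = −1163·8281 + 2388·4033
1 = 2388·28876 − 8327·8281
1 = −8327·37157 + 10715·28876
So 28876·10715 ≡ 1 (mod 37157).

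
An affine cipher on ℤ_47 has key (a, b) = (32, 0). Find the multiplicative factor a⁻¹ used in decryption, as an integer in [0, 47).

25

Extended Euclidean algorithm:
47 = 1×32 + 15
32 = 2×15 + 2
15 = 7×2 + 1
2 = 2×1 + 0
The gcd is 1. Working backward:
1 = 15 − 7·2
1 = −7·32 + 15·15
1 = 15·47 − 22·32
Hence 32⁻¹ ≡ -22 ≡ 25 (mod 47).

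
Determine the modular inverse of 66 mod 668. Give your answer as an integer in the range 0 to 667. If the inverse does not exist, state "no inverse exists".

Compute gcd(66, 668):
668 = 10·66 + 8
66 = 8·8 + 2
8 = 4·2 + 0
Since gcd = 2 > 1, 66 is not a unit mod 668.

no inverse exists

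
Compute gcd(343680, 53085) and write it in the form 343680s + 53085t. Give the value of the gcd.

15

Euclidean algorithm:
343680 = 6×53085 + 25170
53085 = 2×25170 + 2745
25170 = 9×2745 + 465
2745 = 5×465 + 420
465 = 1×420 + 45
420 = 9×45 + 15
45 = 3×15 + 0
gcd(343680, 53085) = 15.
Working backward:
15 = 420 − 9·45
15 = −9·465 + 10·420
15 = 10·2745 − 59·465
15 = −59·25170 + 541·2745
15 = 541·53085 − 1141·25170
15 = −1141·343680 + 7387·53085
So 15 = (-1141)·343680 + (7387)·53085.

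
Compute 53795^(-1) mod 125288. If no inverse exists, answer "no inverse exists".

55763

Extended Euclidean algorithm:
125288 = 2×53795 + 17698
53795 = 3×17698 + 701
17698 = 25×701 + 173
701 = 4×173 + 9
173 = 19×9 + 2
9 = 4×2 + 1
2 = 2×1 + 0
Since gcd(53795, 125288) = 1, back-substitute to write 1 as a combination:
1 = 9 − 4·2
1 = −4·173 + 77·9
1 = 77·701 − 312·173
1 = −312·17698 + 7877·701
1 = 7877·53795 − 23943·17698
1 = −23943·125288 + 55763·53795
So 53795·55763 ≡ 1 (mod 125288).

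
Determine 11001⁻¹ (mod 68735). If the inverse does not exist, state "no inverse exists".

Run Euclid on (68735, 11001):
68735 = 6×11001 + 2729
11001 = 4×2729 + 85
2729 = 32×85 + 9
85 = 9×9 + 4
9 = 2×4 + 1
4 = 4×1 + 0
The gcd is 1. Working backward:
1 = 9 − 2·4
1 = −2·85 + 19·9
1 = 19·2729 − 610·85
1 = −610·11001 + 2459·2729
1 = 2459·68735 − 15364·11001
Hence 11001⁻¹ ≡ -15364 ≡ 53371 (mod 68735).

53371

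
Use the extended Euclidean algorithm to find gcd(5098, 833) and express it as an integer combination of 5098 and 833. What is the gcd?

1

Repeated division:
5098 = 6×833 + 100
833 = 8×100 + 33
100 = 3×33 + 1
33 = 33×1 + 0
gcd(5098, 833) = 1.
Express as a combination:
1 = 100 − 3·33
1 = −3·833 + 25·100
1 = 25·5098 − 153·833
So 1 = (25)·5098 + (-153)·833.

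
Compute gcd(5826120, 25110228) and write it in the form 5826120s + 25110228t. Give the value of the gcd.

Apply Euclid's algorithm to 25110228 and 5826120:
25110228 = 4×5826120 + 1805748
5826120 = 3×1805748 + 408876
1805748 = 4×408876 + 170244
408876 = 2×170244 + 68388
170244 = 2×68388 + 33468
68388 = 2×33468 + 1452
33468 = 23×1452 + 72
1452 = 20×72 + 12
72 = 6×12 + 0
gcd(5826120, 25110228) = 12.
Express as a combination:
12 = 1452 − 20·72
12 = −20·33468 + 461·1452
12 = 461·68388 − 942·33468
12 = −942·170244 + 2345·68388
12 = 2345·408876 − 5632·170244
12 = −5632·1805748 + 24873·408876
12 = 24873·5826120 − 80251·1805748
12 = −80251·25110228 + 345877·5826120
So 12 = (-80251)·25110228 + (345877)·5826120.

12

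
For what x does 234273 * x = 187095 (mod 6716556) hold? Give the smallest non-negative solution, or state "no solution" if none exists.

First find gcd(234273, 6716556):
6716556 = 28×234273 + 156912
234273 = 1×156912 + 77361
156912 = 2×77361 + 2190
77361 = 35×2190 + 711
2190 = 3×711 + 57
711 = 12×57 + 27
57 = 2×27 + 3
27 = 9×3 + 0
gcd = 3 and 3 | 187095, so solutions exist. Divide through by 3: 78091x ≡ 62365 (mod 2238852).
Now find 78091⁻¹ mod 2238852:
2238852 = 28×78091 + 52304
78091 = 1×52304 + 25787
52304 = 2×25787 + 730
25787 = 35×730 + 237
730 = 3×237 + 19
237 = 12×19 + 9
19 = 2×9 + 1
9 = 9×1 + 0
Back-substitute:
1 = 19 − 2·9
1 = −2·237 + 25·19
1 = 25·730 − 77·237
1 = −77·25787 + 2720·730
1 = 2720·52304 − 5517·25787
1 = −5517·78091 + 8237·52304
1 = 8237·2238852 − 236153·78091
So 78091·(-236153) ≡ 1 (mod 2238852), i.e. 78091⁻¹ ≡ 2002699.
Then x ≡ 2002699·62365 ≡ 1725463 (mod 2238852); the smallest non-negative solution is x = 1725463.

1725463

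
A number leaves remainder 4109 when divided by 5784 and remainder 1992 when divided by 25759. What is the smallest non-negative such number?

Write x = 4109 + 5784·k. Then 5784·k ≡ 1992 − 4109 ≡ 23642 (mod 25759).
Need 5784⁻¹ mod 25759. Extended Euclid on (25759, 5784):
25759 = 4·5784 + 2623
5784 = 2·2623 + 538
2623 = 4·538 + 471
538 = 1·471 + 67
471 = 7·67 + 2
67 = 33·2 + 1
2 = 2·1 + 0
Back-substitute:
1 = 67 − 33·2
1 = −33·471 + 232·67
1 = 232·538 − 265·471
1 = −265·2623 + 1292·538
1 = 1292·5784 − 2849·2623
1 = −2849·25759 + 12688·5784
5784⁻¹ ≡ 12688 (mod 25759), so k ≡ 12688·23642 ≡ 6141 (mod 25759).
x = 4109 + 5784·6141 = 35523653.

35523653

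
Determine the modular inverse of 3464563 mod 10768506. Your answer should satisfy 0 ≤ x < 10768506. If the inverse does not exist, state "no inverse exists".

Extended Euclidean algorithm:
10768506 = 3*3464563 + 374817
3464563 = 9*374817 + 91210
374817 = 4*91210 + 9977
91210 = 9*9977 + 1417
9977 = 7*1417 + 58
1417 = 24*58 + 25
58 = 2*25 + 8
25 = 3*8 + 1
8 = 8*1 + 0
The gcd is 1. Working backward:
1 = 25 − 3·8
1 = −3·58 + 7·25
1 = 7·1417 − 171·58
1 = −171·9977 + 1204·1417
1 = 1204·91210 − 11007·9977
1 = −11007·374817 + 45232·91210
1 = 45232·3464563 − 418095·374817
1 = −418095·10768506 + 1299517·3464563
So 3464563·1299517 ≡ 1 (mod 10768506).

1299517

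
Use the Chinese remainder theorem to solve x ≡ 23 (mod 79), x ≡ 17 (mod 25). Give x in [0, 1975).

892

Write x = 23 + 79·k. Then 79·k ≡ 17 − 23 ≡ 19 (mod 25).
Need 79⁻¹ mod 25. Extended Euclid on (25, 4):
25 = 6×4 + 1
4 = 4×1 + 0
Back-substitute:
1 = 25 − 6·4
79⁻¹ ≡ 19 (mod 25), so k ≡ 19·19 ≡ 11 (mod 25).
x = 23 + 79·11 = 892.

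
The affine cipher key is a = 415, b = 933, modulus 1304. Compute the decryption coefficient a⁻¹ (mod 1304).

Run Euclid on (1304, 415):
1304 = 3×415 + 59
415 = 7×59 + 2
59 = 29×2 + 1
2 = 2×1 + 0
Since gcd(415, 1304) = 1, back-substitute to write 1 as a combination:
1 = 59 − 29·2
1 = −29·415 + 204·59
1 = 204·1304 − 641·415
Hence 415⁻¹ ≡ -641 ≡ 663 (mod 1304).

663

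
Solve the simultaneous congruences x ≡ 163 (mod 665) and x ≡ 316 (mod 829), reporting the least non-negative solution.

Write x = 163 + 665·k. Then 665·k ≡ 316 − 163 ≡ 153 (mod 829).
Need 665⁻¹ mod 829. Extended Euclid on (829, 665):
829 = 1*665 + 164
665 = 4*164 + 9
164 = 18*9 + 2
9 = 4*2 + 1
2 = 2*1 + 0
Back-substitute:
1 = 9 − 4·2
1 = −4·164 + 73·9
1 = 73·665 − 296·164
1 = −296·829 + 369·665
665⁻¹ ≡ 369 (mod 829), so k ≡ 369·153 ≡ 85 (mod 829).
x = 163 + 665·85 = 56688.

56688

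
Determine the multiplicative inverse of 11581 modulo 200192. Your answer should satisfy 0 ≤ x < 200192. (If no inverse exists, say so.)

gcd(200192, 11581) by repeated division:
200192 = 17×11581 + 3315
11581 = 3×3315 + 1636
3315 = 2×1636 + 43
1636 = 38×43 + 2
43 = 21×2 + 1
2 = 2×1 + 0
Since gcd(11581, 200192) = 1, back-substitute to write 1 as a combination:
1 = 43 − 21·2
1 = −21·1636 + 799·43
1 = 799·3315 − 1619·1636
1 = −1619·11581 + 5656·3315
1 = 5656·200192 − 97771·11581
Thus 11581·(-97771) ≡ 1 (mod 200192); reducing, -97771 mod 200192 = 102421.

102421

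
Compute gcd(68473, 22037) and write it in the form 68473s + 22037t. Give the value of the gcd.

Repeated division:
68473 = 3·22037 + 2362
22037 = 9·2362 + 779
2362 = 3·779 + 25
779 = 31·25 + 4
25 = 6·4 + 1
4 = 4·1 + 0
gcd(68473, 22037) = 1.
Working backward:
1 = 25 − 6·4
1 = −6·779 + 187·25
1 = 187·2362 − 567·779
1 = −567·22037 + 5290·2362
1 = 5290·68473 − 16437·22037
So 1 = (5290)·68473 + (-16437)·22037.

1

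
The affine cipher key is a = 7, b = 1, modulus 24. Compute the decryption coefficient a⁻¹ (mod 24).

7

Run Euclid on (24, 7):
24 = 3×7 + 3
7 = 2×3 + 1
3 = 3×1 + 0
gcd = 1, so the inverse exists. Back-substitute:
1 = 7 − 2·3
1 = −2·24 + 7·7
So 7·7 ≡ 1 (mod 24).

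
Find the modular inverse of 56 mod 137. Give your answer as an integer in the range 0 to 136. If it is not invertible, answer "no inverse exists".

115

Run Euclid on (137, 56):
137 = 2×56 + 25
56 = 2×25 + 6
25 = 4×6 + 1
6 = 6×1 + 0
Since gcd(56, 137) = 1, back-substitute to write 1 as a combination:
1 = 25 − 4·6
1 = −4·56 + 9·25
1 = 9·137 − 22·56
Hence 56⁻¹ ≡ -22 ≡ 115 (mod 137).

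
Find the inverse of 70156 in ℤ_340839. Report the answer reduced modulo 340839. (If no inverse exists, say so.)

258175

Run Euclid on (340839, 70156):
340839 = 4×70156 + 60215
70156 = 1×60215 + 9941
60215 = 6×9941 + 569
9941 = 17×569 + 268
569 = 2×268 + 33
268 = 8×33 + 4
33 = 8×4 + 1
4 = 4×1 + 0
The gcd is 1. Working backward:
1 = 33 − 8·4
1 = −8·268 + 65·33
1 = 65·569 − 138·268
1 = −138·9941 + 2411·569
1 = 2411·60215 − 14604·9941
1 = −14604·70156 + 17015·60215
1 = 17015·340839 − 82664·70156
So 70156·(-82664) ≡ 1 (mod 340839), and -82664 ≡ 258175 (mod 340839).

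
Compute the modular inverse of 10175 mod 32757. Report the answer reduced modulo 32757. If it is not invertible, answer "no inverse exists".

22880

Apply the Euclidean algorithm to 32757 and 10175:
32757 = 3*10175 + 2232
10175 = 4*2232 + 1247
2232 = 1*1247 + 985
1247 = 1*985 + 262
985 = 3*262 + 199
262 = 1*199 + 63
199 = 3*63 + 10
63 = 6*10 + 3
10 = 3*3 + 1
3 = 3*1 + 0
Since gcd(10175, 32757) = 1, back-substitute to write 1 as a combination:
1 = 10 − 3·3
1 = −3·63 + 19·10
1 = 19·199 − 60·63
1 = −60·262 + 79·199
1 = 79·985 − 297·262
1 = −297·1247 + 376·985
1 = 376·2232 − 673·1247
1 = −673·10175 + 3068·2232
1 = 3068·32757 − 9877·10175
Thus 10175·(-9877) ≡ 1 (mod 32757); reducing, -9877 mod 32757 = 22880.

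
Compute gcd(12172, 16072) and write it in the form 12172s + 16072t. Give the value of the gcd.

4

Euclidean algorithm:
16072 = 1*12172 + 3900
12172 = 3*3900 + 472
3900 = 8*472 + 124
472 = 3*124 + 100
124 = 1*100 + 24
100 = 4*24 + 4
24 = 6*4 + 0
gcd(12172, 16072) = 4.
Working backward:
4 = 100 − 4·24
4 = −4·124 + 5·100
4 = 5·472 − 19·124
4 = −19·3900 + 157·472
4 = 157·12172 − 490·3900
4 = −490·16072 + 647·12172
So 4 = (-490)·16072 + (647)·12172.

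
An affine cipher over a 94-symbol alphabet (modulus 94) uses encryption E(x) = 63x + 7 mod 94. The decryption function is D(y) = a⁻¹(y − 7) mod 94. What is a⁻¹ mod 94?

gcd(94, 63) by repeated division:
94 = 1·63 + 31
63 = 2·31 + 1
31 = 31·1 + 0
The gcd is 1. Working backward:
1 = 63 − 2·31
1 = −2·94 + 3·63
So 63·3 ≡ 1 (mod 94).

3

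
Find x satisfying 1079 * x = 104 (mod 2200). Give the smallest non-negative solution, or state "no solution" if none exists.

First find gcd(1079, 2200):
2200 = 2×1079 + 42
1079 = 25×42 + 29
42 = 1×29 + 13
29 = 2×13 + 3
13 = 4×3 + 1
3 = 3×1 + 0
gcd = 1, so a unique solution mod 2200 exists.
Back-substitute for the Bézout coefficients:
1 = 13 − 4·3
1 = −4·29 + 9·13
1 = 9·42 − 13·29
1 = −13·1079 + 334·42
1 = 334·2200 − 681·1079
So 1079·(-681) ≡ 1 (mod 2200), giving 1079⁻¹ ≡ 1519.
x ≡ 1079⁻¹·104 ≡ 1519·104 ≡ 1776 (mod 2200).

1776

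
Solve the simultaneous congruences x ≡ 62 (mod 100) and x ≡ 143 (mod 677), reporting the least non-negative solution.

31962

Write x = 62 + 100·k. Then 100·k ≡ 143 − 62 ≡ 81 (mod 677).
Need 100⁻¹ mod 677. Extended Euclid on (677, 100):
677 = 6×100 + 77
100 = 1×77 + 23
77 = 3×23 + 8
23 = 2×8 + 7
8 = 1×7 + 1
7 = 7×1 + 0
Back-substitute:
1 = 8 − 7
1 = −23 + 3·8
1 = 3·77 − 10·23
1 = −10·100 + 13·77
1 = 13·677 − 88·100
100⁻¹ ≡ 589 (mod 677), so k ≡ 589·81 ≡ 319 (mod 677).
x = 62 + 100·319 = 31962.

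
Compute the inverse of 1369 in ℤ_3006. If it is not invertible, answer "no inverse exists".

Run Euclid on (3006, 1369):
3006 = 2×1369 + 268
1369 = 5×268 + 29
268 = 9×29 + 7
29 = 4×7 + 1
7 = 7×1 + 0
Since gcd(1369, 3006) = 1, back-substitute to write 1 as a combination:
1 = 29 − 4·7
1 = −4·268 + 37·29
1 = 37·1369 − 189·268
1 = −189·3006 + 415·1369
So 1369·415 ≡ 1 (mod 3006).

415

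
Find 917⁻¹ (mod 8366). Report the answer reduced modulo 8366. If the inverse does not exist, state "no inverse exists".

Extended Euclidean algorithm:
8366 = 9*917 + 113
917 = 8*113 + 13
113 = 8*13 + 9
13 = 1*9 + 4
9 = 2*4 + 1
4 = 4*1 + 0
gcd = 1, so the inverse exists. Back-substitute:
1 = 9 − 2·4
1 = −2·13 + 3·9
1 = 3·113 − 26·13
1 = −26·917 + 211·113
1 = 211·8366 − 1925·917
Hence 917⁻¹ ≡ -1925 ≡ 6441 (mod 8366).

6441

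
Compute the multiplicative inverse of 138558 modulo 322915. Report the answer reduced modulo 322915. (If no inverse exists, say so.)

224177

Apply the Euclidean algorithm to 322915 and 138558:
322915 = 2·138558 + 45799
138558 = 3·45799 + 1161
45799 = 39·1161 + 520
1161 = 2·520 + 121
520 = 4·121 + 36
121 = 3·36 + 13
36 = 2·13 + 10
13 = 1·10 + 3
10 = 3·3 + 1
3 = 3·1 + 0
The gcd is 1. Working backward:
1 = 10 − 3·3
1 = −3·13 + 4·10
1 = 4·36 − 11·13
1 = −11·121 + 37·36
1 = 37·520 − 159·121
1 = −159·1161 + 355·520
1 = 355·45799 − 14004·1161
1 = −14004·138558 + 42367·45799
1 = 42367·322915 − 98738·138558
Thus 138558·(-98738) ≡ 1 (mod 322915); reducing, -98738 mod 322915 = 224177.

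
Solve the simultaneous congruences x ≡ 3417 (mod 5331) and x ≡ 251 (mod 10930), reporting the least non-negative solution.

Write x = 3417 + 5331·k. Then 5331·k ≡ 251 − 3417 ≡ 7764 (mod 10930).
Need 5331⁻¹ mod 10930. Extended Euclid on (10930, 5331):
10930 = 2·5331 + 268
5331 = 19·268 + 239
268 = 1·239 + 29
239 = 8·29 + 7
29 = 4·7 + 1
7 = 7·1 + 0
Back-substitute:
1 = 29 − 4·7
1 = −4·239 + 33·29
1 = 33·268 − 37·239
1 = −37·5331 + 736·268
1 = 736·10930 − 1509·5331
5331⁻¹ ≡ 9421 (mod 10930), so k ≡ 9421·7764 ≡ 1084 (mod 10930).
x = 3417 + 5331·1084 = 5782221.

5782221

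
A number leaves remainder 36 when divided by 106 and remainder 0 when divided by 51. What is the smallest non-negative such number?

4488

Write x = 36 + 106·k. Then 106·k ≡ 0 − 36 ≡ 15 (mod 51).
Need 106⁻¹ mod 51. Extended Euclid on (51, 4):
51 = 12·4 + 3
4 = 1·3 + 1
3 = 3·1 + 0
Back-substitute:
1 = 4 − 3
1 = −51 + 13·4
106⁻¹ ≡ 13 (mod 51), so k ≡ 13·15 ≡ 42 (mod 51).
x = 36 + 106·42 = 4488.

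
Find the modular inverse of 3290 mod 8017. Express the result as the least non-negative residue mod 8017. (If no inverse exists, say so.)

Run Euclid on (8017, 3290):
8017 = 2×3290 + 1437
3290 = 2×1437 + 416
1437 = 3×416 + 189
416 = 2×189 + 38
189 = 4×38 + 37
38 = 1×37 + 1
37 = 37×1 + 0
The gcd is 1. Working backward:
1 = 38 − 37
1 = −189 + 5·38
1 = 5·416 − 11·189
1 = −11·1437 + 38·416
1 = 38·3290 − 87·1437
1 = −87·8017 + 212·3290
So 3290·212 ≡ 1 (mod 8017).

212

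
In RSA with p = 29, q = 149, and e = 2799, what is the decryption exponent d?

φ(n) = (p−1)(q−1) = 28·148 = 4144.
Need d with 2799·d ≡ 1 (mod 4144). Apply the extended Euclidean algorithm:
4144 = 1·2799 + 1345
2799 = 2·1345 + 109
1345 = 12·109 + 37
109 = 2·37 + 35
37 = 1·35 + 2
35 = 17·2 + 1
2 = 2·1 + 0
Back-substitute:
1 = 35 − 17·2
1 = −17·37 + 18·35
1 = 18·109 − 53·37
1 = −53·1345 + 654·109
1 = 654·2799 − 1361·1345
1 = −1361·4144 + 2015·2799
So 2799·2015 ≡ 1 (mod 4144), hence d = 2015.

2015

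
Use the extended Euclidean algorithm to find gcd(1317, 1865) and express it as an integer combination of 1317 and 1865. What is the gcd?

1

Repeated division:
1865 = 1*1317 + 548
1317 = 2*548 + 221
548 = 2*221 + 106
221 = 2*106 + 9
106 = 11*9 + 7
9 = 1*7 + 2
7 = 3*2 + 1
2 = 2*1 + 0
gcd(1317, 1865) = 1.
Express as a combination:
1 = 7 − 3·2
1 = −3·9 + 4·7
1 = 4·106 − 47·9
1 = −47·221 + 98·106
1 = 98·548 − 243·221
1 = −243·1317 + 584·548
1 = 584·1865 − 827·1317
So 1 = (584)·1865 + (-827)·1317.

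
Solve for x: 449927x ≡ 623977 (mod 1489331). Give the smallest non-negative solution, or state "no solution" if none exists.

First find gcd(449927, 1489331):
1489331 = 3*449927 + 139550
449927 = 3*139550 + 31277
139550 = 4*31277 + 14442
31277 = 2*14442 + 2393
14442 = 6*2393 + 84
2393 = 28*84 + 41
84 = 2*41 + 2
41 = 20*2 + 1
2 = 2*1 + 0
gcd = 1, so a unique solution mod 1489331 exists.
Back-substitute for the Bézout coefficients:
1 = 41 − 20·2
1 = −20·84 + 41·41
1 = 41·2393 − 1168·84
1 = −1168·14442 + 7049·2393
1 = 7049·31277 − 15266·14442
1 = −15266·139550 + 68113·31277
1 = 68113·449927 − 219605·139550
1 = −219605·1489331 + 726928·449927
So 449927·(726928) ≡ 1 (mod 1489331), giving 449927⁻¹ ≡ 726928.
x ≡ 449927⁻¹·623977 ≡ 726928·623977 ≡ 171289 (mod 1489331).

171289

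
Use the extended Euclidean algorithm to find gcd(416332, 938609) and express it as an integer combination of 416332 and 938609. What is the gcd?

7

Repeated division:
938609 = 2×416332 + 105945
416332 = 3×105945 + 98497
105945 = 1×98497 + 7448
98497 = 13×7448 + 1673
7448 = 4×1673 + 756
1673 = 2×756 + 161
756 = 4×161 + 112
161 = 1×112 + 49
112 = 2×49 + 14
49 = 3×14 + 7
14 = 2×7 + 0
gcd(416332, 938609) = 7.
Express as a combination:
7 = 49 − 3·14
7 = −3·112 + 7·49
7 = 7·161 − 10·112
7 = −10·756 + 47·161
7 = 47·1673 − 104·756
7 = −104·7448 + 463·1673
7 = 463·98497 − 6123·7448
7 = −6123·105945 + 6586·98497
7 = 6586·416332 − 25881·105945
7 = −25881·938609 + 58348·416332
So 7 = (-25881)·938609 + (58348)·416332.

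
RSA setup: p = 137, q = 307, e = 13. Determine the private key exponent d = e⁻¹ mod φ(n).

φ(n) = (p−1)(q−1) = 136·306 = 41616.
Need d with 13·d ≡ 1 (mod 41616). Apply the extended Euclidean algorithm:
41616 = 3201*13 + 3
13 = 4*3 + 1
3 = 3*1 + 0
Back-substitute:
1 = 13 − 4·3
1 = −4·41616 + 12805·13
So 13·12805 ≡ 1 (mod 41616), hence d = 12805.

12805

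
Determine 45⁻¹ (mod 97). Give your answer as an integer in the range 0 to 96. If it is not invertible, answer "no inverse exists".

Apply the Euclidean algorithm to 97 and 45:
97 = 2×45 + 7
45 = 6×7 + 3
7 = 2×3 + 1
3 = 3×1 + 0
Since gcd(45, 97) = 1, back-substitute to write 1 as a combination:
1 = 7 − 2·3
1 = −2·45 + 13·7
1 = 13·97 − 28·45
Thus 45·(-28) ≡ 1 (mod 97); reducing, -28 mod 97 = 69.

69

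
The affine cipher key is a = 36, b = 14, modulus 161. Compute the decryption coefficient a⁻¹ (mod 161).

Apply the Euclidean algorithm to 161 and 36:
161 = 4×36 + 17
36 = 2×17 + 2
17 = 8×2 + 1
2 = 2×1 + 0
The gcd is 1. Working backward:
1 = 17 − 8·2
1 = −8·36 + 17·17
1 = 17·161 − 76·36
Thus 36·(-76) ≡ 1 (mod 161); reducing, -76 mod 161 = 85.

85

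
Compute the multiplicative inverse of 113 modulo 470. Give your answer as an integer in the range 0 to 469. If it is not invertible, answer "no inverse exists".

Extended Euclidean algorithm:
470 = 4*113 + 18
113 = 6*18 + 5
18 = 3*5 + 3
5 = 1*3 + 2
3 = 1*2 + 1
2 = 2*1 + 0
gcd = 1, so the inverse exists. Back-substitute:
1 = 3 − 2
1 = −5 + 2·3
1 = 2·18 − 7·5
1 = −7·113 + 44·18
1 = 44·470 − 183·113
So 113·(-183) ≡ 1 (mod 470), and -183 ≡ 287 (mod 470).

287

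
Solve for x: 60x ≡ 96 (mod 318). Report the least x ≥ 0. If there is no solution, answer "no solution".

44

First find gcd(60, 318):
318 = 5*60 + 18
60 = 3*18 + 6
18 = 3*6 + 0
gcd = 6 and 6 | 96, so solutions exist. Divide through by 6: 10x ≡ 16 (mod 53).
Now find 10⁻¹ mod 53:
53 = 5×10 + 3
10 = 3×3 + 1
3 = 3×1 + 0
Back-substitute:
1 = 10 − 3·3
1 = −3·53 + 16·10
So 10⁻¹ ≡ 16 (mod 53).
Then x ≡ 16·16 ≡ 44 (mod 53); the smallest non-negative solution is x = 44.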